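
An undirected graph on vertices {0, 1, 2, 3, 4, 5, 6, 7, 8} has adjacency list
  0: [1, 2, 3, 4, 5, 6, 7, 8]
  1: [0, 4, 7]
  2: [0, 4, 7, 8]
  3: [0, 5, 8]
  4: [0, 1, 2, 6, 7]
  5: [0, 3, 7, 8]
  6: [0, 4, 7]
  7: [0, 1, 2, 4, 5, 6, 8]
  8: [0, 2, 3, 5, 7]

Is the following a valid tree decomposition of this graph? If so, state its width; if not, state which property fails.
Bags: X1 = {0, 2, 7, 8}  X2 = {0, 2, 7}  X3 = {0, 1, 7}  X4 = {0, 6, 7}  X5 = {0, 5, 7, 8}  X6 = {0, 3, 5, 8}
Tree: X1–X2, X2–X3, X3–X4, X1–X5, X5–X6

No — vertex 4 appears in no bag.

A tree decomposition must satisfy three properties: every vertex lies in some bag; for every edge, both endpoints lie together in some bag; and for every vertex, the bags containing it form a connected subtree. Here vertex 4 appears in no bag, so the decomposition is invalid.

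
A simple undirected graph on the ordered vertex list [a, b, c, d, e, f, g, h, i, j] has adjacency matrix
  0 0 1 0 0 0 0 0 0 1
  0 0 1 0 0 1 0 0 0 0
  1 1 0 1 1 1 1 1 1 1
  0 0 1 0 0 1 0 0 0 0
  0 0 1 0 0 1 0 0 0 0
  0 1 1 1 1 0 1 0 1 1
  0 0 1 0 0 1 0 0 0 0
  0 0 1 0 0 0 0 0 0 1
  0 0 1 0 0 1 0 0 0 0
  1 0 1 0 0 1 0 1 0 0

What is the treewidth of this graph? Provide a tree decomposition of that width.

Every bag has size at most 3, so the width is 3 − 1 = 2 and tw(G) ≤ 2. For the lower bound, the 3 vertices {a, c, j} are pairwise adjacent, and any tree decomposition puts a clique entirely inside one bag — forcing width ≥ 2. Combining the bounds, tw(G) = 2.

Treewidth 2.
One such decomposition:
Bags: B1 = {c, f, j}  B2 = {c, f, i}  B3 = {c, e, f}  B4 = {a, c, j}  B5 = {c, f, g}  B6 = {b, c, f}  B7 = {c, h, j}  B8 = {c, d, f}
Tree: B1–B2, B1–B3, B1–B4, B3–B5, B5–B6, B4–B7, B5–B8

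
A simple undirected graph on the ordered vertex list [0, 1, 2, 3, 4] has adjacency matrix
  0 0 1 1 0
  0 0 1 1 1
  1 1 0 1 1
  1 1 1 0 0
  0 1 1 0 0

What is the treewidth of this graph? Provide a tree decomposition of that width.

Treewidth 2.
Bags: B1 = {1, 2, 4}  B2 = {1, 2, 3}  B3 = {0, 2, 3}
Tree: B1–B2, B2–B3

Each bag holds 3 vertices, so the decomposition has width 2, which upper-bounds the treewidth. On the other hand G contains the 3-clique {0, 2, 3}. A clique must lie in a single bag of any decomposition, so no decomposition can have width below 2. Hence tw(G) = 2 exactly.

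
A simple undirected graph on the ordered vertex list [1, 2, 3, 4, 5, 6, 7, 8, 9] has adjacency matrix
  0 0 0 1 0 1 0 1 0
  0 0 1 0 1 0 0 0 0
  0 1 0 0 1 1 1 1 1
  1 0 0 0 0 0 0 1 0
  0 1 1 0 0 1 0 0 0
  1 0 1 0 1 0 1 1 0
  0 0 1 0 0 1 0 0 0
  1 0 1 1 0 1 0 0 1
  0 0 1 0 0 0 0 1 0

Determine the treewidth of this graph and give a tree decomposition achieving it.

Treewidth 2.
One such decomposition:
Bags: B1 = {3, 5, 6}  B2 = {3, 6, 7}  B3 = {3, 6, 8}  B4 = {3, 8, 9}  B5 = {1, 6, 8}  B6 = {2, 3, 5}  B7 = {1, 4, 8}
Tree: B1–B2, B2–B3, B3–B4, B3–B5, B1–B6, B5–B7

Every bag has size at most 3, so the width is 3 − 1 = 2 and tw(G) ≤ 2. On the other hand G contains the 3-clique {1, 4, 8}. A clique must lie in a single bag of any decomposition, so no decomposition can have width below 2. The upper and lower bounds meet at 2, so that is the treewidth.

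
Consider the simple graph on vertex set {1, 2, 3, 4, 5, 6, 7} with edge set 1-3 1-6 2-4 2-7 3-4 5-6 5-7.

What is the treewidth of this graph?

A width-2 tree decomposition is:
Bags: B1 = {1, 3, 4}  B2 = {1, 2, 4}  B3 = {1, 2, 7}  B4 = {1, 5, 7}  B5 = {1, 5, 6}
Tree: B1–B2, B2–B3, B3–B4, B4–B5
The largest bag has 3 vertices, giving width 2; this decomposition certifies tw(G) ≤ 2. Since 1–3–4–2–7–5–6–1 is a cycle in G, G is not acyclic. Forests are exactly the graphs of treewidth ≤ 1, so tw(G) ≥ 2. Hence tw(G) = 2 exactly.

2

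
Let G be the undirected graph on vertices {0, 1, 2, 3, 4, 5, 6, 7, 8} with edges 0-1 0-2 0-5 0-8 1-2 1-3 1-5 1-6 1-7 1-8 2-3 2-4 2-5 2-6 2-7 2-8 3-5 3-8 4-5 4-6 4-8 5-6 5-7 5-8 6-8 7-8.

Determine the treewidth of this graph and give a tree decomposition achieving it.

Treewidth 4.
Bags: B1 = {1, 2, 5, 6, 8}  B2 = {2, 4, 5, 6, 8}  B3 = {1, 2, 3, 5, 8}  B4 = {0, 1, 2, 5, 8}  B5 = {1, 2, 5, 7, 8}
Tree: B1–B2, B1–B3, B1–B4, B3–B5

Every bag has size at most 5, so the width is 5 − 1 = 4 and tw(G) ≤ 4. For the lower bound, the 5 vertices {0, 1, 2, 5, 8} are pairwise adjacent, and any tree decomposition puts a clique entirely inside one bag — forcing width ≥ 4. Hence tw(G) = 4 exactly.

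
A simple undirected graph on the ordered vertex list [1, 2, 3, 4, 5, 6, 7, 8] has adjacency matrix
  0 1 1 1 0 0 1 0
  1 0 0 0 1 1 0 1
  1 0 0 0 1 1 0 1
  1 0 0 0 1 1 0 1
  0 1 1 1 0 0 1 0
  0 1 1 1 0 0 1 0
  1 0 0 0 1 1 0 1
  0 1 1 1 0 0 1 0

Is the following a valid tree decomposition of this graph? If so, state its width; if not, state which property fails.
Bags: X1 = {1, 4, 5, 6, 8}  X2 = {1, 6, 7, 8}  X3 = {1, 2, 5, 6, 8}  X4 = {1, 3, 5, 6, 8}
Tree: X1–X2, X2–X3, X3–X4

No — edge (5,7) lies in no bag.

A tree decomposition must satisfy three properties: every vertex lies in some bag; for every edge, both endpoints lie together in some bag; and for every vertex, the bags containing it form a connected subtree. Here edge (5,7) lies in no bag, so the decomposition is invalid.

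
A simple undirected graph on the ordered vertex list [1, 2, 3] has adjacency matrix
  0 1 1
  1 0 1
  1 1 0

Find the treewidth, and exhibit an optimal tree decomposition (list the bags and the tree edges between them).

Treewidth 2.
One optimal decomposition is:
Bags: B1 = {1, 2, 3}
Tree: (single bag)

A single bag containing all 3 vertices is trivially a valid decomposition of width 2. On the other hand G contains the 3-clique {1, 2, 3}. A clique must lie in a single bag of any decomposition, so no decomposition can have width below 2. The upper and lower bounds meet at 2, so that is the treewidth.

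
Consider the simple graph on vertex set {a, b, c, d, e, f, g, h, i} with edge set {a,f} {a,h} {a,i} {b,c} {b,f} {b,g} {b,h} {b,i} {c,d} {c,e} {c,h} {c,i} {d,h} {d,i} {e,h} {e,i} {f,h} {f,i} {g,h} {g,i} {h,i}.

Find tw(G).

A width-3 tree decomposition is:
Bags: B1 = {b, c, h, i}  B2 = {c, d, h, i}  B3 = {b, f, h, i}  B4 = {a, f, h, i}  B5 = {b, g, h, i}  B6 = {c, e, h, i}
Tree: B1–B2, B1–B3, B3–B4, B1–B5, B1–B6
Every bag has size at most 4, so the width is 4 − 1 = 3 and tw(G) ≤ 3. For the lower bound, the 4 vertices {c, d, h, i} are pairwise adjacent, and any tree decomposition puts a clique entirely inside one bag — forcing width ≥ 3. Therefore the treewidth is 3.

3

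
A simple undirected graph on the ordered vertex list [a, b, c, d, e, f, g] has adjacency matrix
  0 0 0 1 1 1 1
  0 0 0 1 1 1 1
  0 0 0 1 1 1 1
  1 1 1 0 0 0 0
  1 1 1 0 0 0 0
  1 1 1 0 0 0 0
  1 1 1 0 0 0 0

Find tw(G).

A width-3 tree decomposition is:
Bags: B1 = {a, b, c, f}  B2 = {a, b, c, e}  B3 = {a, b, c, d}  B4 = {a, b, c, g}
Tree: B1–B2, B2–B3, B3–B4
The largest bag has 4 vertices, giving width 3; this decomposition certifies tw(G) ≤ 3. For the lower bound: the 4 vertex sets {b,f}, {a,e}, {c}, {d} are disjoint, each induces a connected subgraph, and every pair is joined by at least one edge of G. Contracting each set to a single vertex therefore yields K_{4} as a minor, and since treewidth is minor-monotone, tw(G) ≥ tw(K_{4}) = 3. Therefore the treewidth is 3.

3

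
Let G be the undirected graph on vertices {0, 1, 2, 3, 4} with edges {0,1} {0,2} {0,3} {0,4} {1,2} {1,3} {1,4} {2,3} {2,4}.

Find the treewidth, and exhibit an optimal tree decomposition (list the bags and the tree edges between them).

Treewidth 3.
One such decomposition:
Bags: B1 = {0, 1, 2, 4}  B2 = {0, 1, 2, 3}
Tree: B1–B2

Each bag holds 4 vertices, so the decomposition has width 3, which upper-bounds the treewidth. For the lower bound, the 4 vertices {0, 1, 2, 3} are pairwise adjacent, and any tree decomposition puts a clique entirely inside one bag — forcing width ≥ 3. Combining the bounds, tw(G) = 3.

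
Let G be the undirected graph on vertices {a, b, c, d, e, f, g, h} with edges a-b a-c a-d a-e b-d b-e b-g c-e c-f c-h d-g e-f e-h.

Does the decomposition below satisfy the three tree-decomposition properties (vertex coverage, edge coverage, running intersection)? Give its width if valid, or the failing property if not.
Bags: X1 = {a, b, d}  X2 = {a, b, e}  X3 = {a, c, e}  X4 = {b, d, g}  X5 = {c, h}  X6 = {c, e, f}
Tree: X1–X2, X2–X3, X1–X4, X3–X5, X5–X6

No — edge (e,h) lies in no bag.

A tree decomposition must satisfy three properties: every vertex lies in some bag; for every edge, both endpoints lie together in some bag; and for every vertex, the bags containing it form a connected subtree. Here edge (e,h) lies in no bag, so the decomposition is invalid.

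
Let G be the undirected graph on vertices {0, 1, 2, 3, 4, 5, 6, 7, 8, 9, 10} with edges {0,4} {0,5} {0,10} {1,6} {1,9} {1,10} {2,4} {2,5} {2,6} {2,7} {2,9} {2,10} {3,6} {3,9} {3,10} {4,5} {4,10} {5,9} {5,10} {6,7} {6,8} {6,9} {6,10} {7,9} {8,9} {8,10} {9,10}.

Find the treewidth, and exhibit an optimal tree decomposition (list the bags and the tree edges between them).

The largest bag has 4 vertices, giving width 3; this decomposition certifies tw(G) ≤ 3. Conversely, {0, 4, 5, 10} is a clique of size 4, and the vertices of any clique must share a bag in every tree decomposition; so some bag has ≥ 4 vertices and tw(G) ≥ 3. Therefore the treewidth is 3.

Treewidth 3.
One such decomposition:
Bags: B1 = {2, 6, 9, 10}  B2 = {2, 5, 9, 10}  B3 = {3, 6, 9, 10}  B4 = {1, 6, 9, 10}  B5 = {2, 6, 7, 9}  B6 = {6, 8, 9, 10}  B7 = {2, 4, 5, 10}  B8 = {0, 4, 5, 10}
Tree: B1–B2, B1–B3, B3–B4, B1–B5, B1–B6, B2–B7, B7–B8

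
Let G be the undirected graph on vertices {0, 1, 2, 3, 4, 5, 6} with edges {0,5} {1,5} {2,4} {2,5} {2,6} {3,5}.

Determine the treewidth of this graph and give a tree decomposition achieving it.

Every bag has size at most 2, so the width is 2 − 1 = 1 and tw(G) ≤ 1. Any graph with an edge has treewidth ≥ 1, and G has the edge 3–5. Therefore the treewidth is 1.

Treewidth 1.
Bags: B1 = {3, 5}  B2 = {0, 5}  B3 = {2, 5}  B4 = {1, 5}  B5 = {2, 4}  B6 = {2, 6}
Tree: B1–B2, B1–B3, B1–B4, B3–B5, B3–B6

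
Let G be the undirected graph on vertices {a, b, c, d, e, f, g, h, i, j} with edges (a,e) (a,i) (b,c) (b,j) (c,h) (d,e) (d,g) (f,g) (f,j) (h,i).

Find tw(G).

A width-2 tree decomposition is:
Bags: B1 = {b, f, j}  B2 = {b, c, f}  B3 = {c, f, h}  B4 = {f, h, i}  B5 = {a, f, i}  B6 = {a, e, f}  B7 = {d, e, f}  B8 = {d, f, g}
Tree: B1–B2, B2–B3, B3–B4, B4–B5, B5–B6, B6–B7, B7–B8
The largest bag has 3 vertices, giving width 2; this decomposition certifies tw(G) ≤ 2. For the lower bound, G contains the cycle f–j–b–c–h–i–a–e–d–g–f, so G is not a forest; only forests have treewidth ≤ 1, hence tw(G) ≥ 2. Therefore the treewidth is 2.

2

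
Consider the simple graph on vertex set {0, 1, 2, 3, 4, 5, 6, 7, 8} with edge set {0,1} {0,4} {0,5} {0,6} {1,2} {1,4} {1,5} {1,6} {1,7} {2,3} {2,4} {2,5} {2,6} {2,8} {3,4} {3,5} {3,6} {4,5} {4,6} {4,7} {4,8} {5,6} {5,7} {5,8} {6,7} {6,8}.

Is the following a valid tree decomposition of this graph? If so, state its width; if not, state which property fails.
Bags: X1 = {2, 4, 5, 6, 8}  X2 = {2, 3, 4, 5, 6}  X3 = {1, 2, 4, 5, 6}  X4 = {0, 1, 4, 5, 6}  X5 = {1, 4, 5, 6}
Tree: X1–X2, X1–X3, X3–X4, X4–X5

No — vertex 7 appears in no bag.

A tree decomposition must satisfy three properties: every vertex lies in some bag; for every edge, both endpoints lie together in some bag; and for every vertex, the bags containing it form a connected subtree. Here vertex 7 appears in no bag, so the decomposition is invalid.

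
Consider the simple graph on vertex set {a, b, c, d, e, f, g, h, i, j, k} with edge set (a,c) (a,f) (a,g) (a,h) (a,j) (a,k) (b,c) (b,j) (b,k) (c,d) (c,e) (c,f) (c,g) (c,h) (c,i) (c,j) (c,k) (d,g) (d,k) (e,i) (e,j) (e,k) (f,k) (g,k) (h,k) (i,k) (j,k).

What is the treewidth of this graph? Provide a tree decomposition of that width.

Treewidth 3.
One optimal decomposition is:
Bags: B1 = {a, c, g, k}  B2 = {a, c, j, k}  B3 = {c, d, g, k}  B4 = {a, c, f, k}  B5 = {c, e, j, k}  B6 = {a, c, h, k}  B7 = {b, c, j, k}  B8 = {c, e, i, k}
Tree: B1–B2, B1–B3, B1–B4, B2–B5, B1–B6, B5–B7, B5–B8

Every bag has size at most 4, so the width is 4 − 1 = 3 and tw(G) ≤ 3. Conversely, {c, d, g, k} is a clique of size 4, and the vertices of any clique must share a bag in every tree decomposition; so some bag has ≥ 4 vertices and tw(G) ≥ 3. The upper and lower bounds meet at 3, so that is the treewidth.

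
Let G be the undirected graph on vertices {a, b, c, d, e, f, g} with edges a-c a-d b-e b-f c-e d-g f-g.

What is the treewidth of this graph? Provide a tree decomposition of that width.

Every bag has size at most 3, so the width is 3 − 1 = 2 and tw(G) ≤ 2. For the lower bound, G contains the cycle c–a–d–g–f–b–e–c, so G is not a forest; only forests have treewidth ≤ 1, hence tw(G) ≥ 2. The upper and lower bounds meet at 2, so that is the treewidth.

Treewidth 2.
Bags: B1 = {a, c, d}  B2 = {c, d, g}  B3 = {c, f, g}  B4 = {b, c, f}  B5 = {b, c, e}
Tree: B1–B2, B2–B3, B3–B4, B4–B5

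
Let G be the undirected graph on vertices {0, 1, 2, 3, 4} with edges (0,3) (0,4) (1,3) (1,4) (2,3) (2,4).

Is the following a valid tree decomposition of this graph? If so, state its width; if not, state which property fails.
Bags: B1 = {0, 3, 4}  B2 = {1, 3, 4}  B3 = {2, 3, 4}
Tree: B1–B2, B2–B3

Every vertex of G appears in some bag (union = {0, 1, 2, 3, 4}); every edge is covered by a bag; and for each vertex v the set of bags containing v is connected in the bag tree. The decomposition is therefore valid. The largest bag has 3 vertices, so the width is 2.

Yes; width 2.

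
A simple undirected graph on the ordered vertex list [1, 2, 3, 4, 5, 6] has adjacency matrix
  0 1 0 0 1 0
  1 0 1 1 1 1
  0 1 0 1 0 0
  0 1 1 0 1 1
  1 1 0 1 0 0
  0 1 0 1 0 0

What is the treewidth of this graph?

A width-2 tree decomposition is:
Bags: B1 = {2, 4, 5}  B2 = {1, 2, 5}  B3 = {2, 4, 6}  B4 = {2, 3, 4}
Tree: B1–B2, B1–B3, B3–B4
Every bag has size at most 3, so the width is 3 − 1 = 2 and tw(G) ≤ 2. For the lower bound, the 3 vertices {1, 2, 5} are pairwise adjacent, and any tree decomposition puts a clique entirely inside one bag — forcing width ≥ 2. Therefore the treewidth is 2.

2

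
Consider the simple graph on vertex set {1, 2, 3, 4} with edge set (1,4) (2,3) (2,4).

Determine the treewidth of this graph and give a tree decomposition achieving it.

Treewidth 1.
One such decomposition:
Bags: B1 = {2, 4}  B2 = {2, 3}  B3 = {1, 4}
Tree: B1–B2, B1–B3

The largest bag has 2 vertices, giving width 1; this decomposition certifies tw(G) ≤ 1. G has an edge, so its treewidth is at least 1. Therefore the treewidth is 1.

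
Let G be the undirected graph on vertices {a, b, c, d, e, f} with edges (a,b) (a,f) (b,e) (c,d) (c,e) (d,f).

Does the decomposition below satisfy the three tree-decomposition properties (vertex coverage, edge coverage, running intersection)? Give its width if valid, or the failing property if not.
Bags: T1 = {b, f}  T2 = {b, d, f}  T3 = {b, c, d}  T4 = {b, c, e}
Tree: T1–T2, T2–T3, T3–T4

A tree decomposition must satisfy three properties: every vertex lies in some bag; for every edge, both endpoints lie together in some bag; and for every vertex, the bags containing it form a connected subtree. Here vertex a appears in no bag, so the decomposition is invalid.

No — vertex a appears in no bag.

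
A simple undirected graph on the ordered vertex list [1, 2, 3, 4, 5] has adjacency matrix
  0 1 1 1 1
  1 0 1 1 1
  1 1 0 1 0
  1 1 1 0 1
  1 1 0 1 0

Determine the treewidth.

A width-3 tree decomposition is:
Bags: B1 = {1, 2, 4, 5}  B2 = {1, 2, 3, 4}
Tree: B1–B2
The largest bag has 4 vertices, giving width 3; this decomposition certifies tw(G) ≤ 3. On the other hand G contains the 4-clique {1, 2, 3, 4}. A clique must lie in a single bag of any decomposition, so no decomposition can have width below 3. The upper and lower bounds meet at 3, so that is the treewidth.

3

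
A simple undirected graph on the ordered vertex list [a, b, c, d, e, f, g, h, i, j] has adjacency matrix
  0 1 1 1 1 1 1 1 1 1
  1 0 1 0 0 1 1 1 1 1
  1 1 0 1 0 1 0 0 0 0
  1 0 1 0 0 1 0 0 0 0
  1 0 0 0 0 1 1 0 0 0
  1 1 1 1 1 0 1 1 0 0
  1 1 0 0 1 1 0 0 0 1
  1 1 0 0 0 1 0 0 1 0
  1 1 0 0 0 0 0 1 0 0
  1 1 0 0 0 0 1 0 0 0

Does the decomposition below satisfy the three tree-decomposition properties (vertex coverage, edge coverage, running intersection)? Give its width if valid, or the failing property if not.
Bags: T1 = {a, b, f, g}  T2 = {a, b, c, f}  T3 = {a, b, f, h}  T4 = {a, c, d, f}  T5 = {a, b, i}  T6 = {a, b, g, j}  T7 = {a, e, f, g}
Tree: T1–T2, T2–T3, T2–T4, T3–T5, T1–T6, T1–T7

No — edge (h,i) lies in no bag.

A tree decomposition must satisfy three properties: every vertex lies in some bag; for every edge, both endpoints lie together in some bag; and for every vertex, the bags containing it form a connected subtree. Here edge (h,i) lies in no bag, so the decomposition is invalid.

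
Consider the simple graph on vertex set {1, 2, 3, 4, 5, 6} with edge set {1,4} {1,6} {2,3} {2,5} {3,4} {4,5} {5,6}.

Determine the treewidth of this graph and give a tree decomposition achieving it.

Treewidth 2.
Bags: B1 = {1, 4, 6}  B2 = {4, 5, 6}  B3 = {3, 4, 5}  B4 = {2, 3, 5}
Tree: B1–B2, B2–B3, B3–B4

Every bag has size at most 3, so the width is 3 − 1 = 2 and tw(G) ≤ 2. The edges 1–6–5–4–1 form a cycle, so G is not a tree and its treewidth is at least 2. The upper and lower bounds meet at 2, so that is the treewidth.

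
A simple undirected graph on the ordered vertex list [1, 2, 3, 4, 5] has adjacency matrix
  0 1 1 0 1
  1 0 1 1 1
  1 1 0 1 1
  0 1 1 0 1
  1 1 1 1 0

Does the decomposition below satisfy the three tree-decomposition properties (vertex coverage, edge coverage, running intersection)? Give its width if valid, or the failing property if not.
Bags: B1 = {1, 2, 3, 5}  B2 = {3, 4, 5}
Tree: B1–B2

A tree decomposition must satisfy three properties: every vertex lies in some bag; for every edge, both endpoints lie together in some bag; and for every vertex, the bags containing it form a connected subtree. Here edge (2,4) lies in no bag, so the decomposition is invalid.

No — edge (2,4) lies in no bag.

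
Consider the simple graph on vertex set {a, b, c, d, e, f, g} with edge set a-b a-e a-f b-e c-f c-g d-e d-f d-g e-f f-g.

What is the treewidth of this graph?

A width-2 tree decomposition is:
Bags: B1 = {c, f, g}  B2 = {d, f, g}  B3 = {d, e, f}  B4 = {a, e, f}  B5 = {a, b, e}
Tree: B1–B2, B2–B3, B3–B4, B4–B5
Every bag has size at most 3, so the width is 3 − 1 = 2 and tw(G) ≤ 2. On the other hand G contains the 3-clique {d, f, g}. A clique must lie in a single bag of any decomposition, so no decomposition can have width below 2. The upper and lower bounds meet at 2, so that is the treewidth.

2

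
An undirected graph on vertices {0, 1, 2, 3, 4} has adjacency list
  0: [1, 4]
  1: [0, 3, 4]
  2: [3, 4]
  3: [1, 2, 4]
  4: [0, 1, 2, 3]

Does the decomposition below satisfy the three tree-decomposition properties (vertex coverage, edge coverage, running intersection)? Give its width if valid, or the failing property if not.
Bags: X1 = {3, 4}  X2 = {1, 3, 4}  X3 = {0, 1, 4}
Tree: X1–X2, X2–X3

A tree decomposition must satisfy three properties: every vertex lies in some bag; for every edge, both endpoints lie together in some bag; and for every vertex, the bags containing it form a connected subtree. Here vertex 2 appears in no bag, so the decomposition is invalid.

No — vertex 2 appears in no bag.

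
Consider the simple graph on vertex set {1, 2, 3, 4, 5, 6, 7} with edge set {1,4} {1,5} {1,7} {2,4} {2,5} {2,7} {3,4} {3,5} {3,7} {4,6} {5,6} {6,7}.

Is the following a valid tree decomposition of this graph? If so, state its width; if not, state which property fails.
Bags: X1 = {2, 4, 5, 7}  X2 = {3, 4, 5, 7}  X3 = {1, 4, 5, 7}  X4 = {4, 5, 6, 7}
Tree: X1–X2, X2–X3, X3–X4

Yes; width 3.

Every vertex of G appears in some bag (union = {1, 2, 3, 4, 5, 6, 7}); every edge is covered by a bag; and for each vertex v the set of bags containing v is connected in the bag tree. The decomposition is therefore valid. The largest bag has 4 vertices, so the width is 3.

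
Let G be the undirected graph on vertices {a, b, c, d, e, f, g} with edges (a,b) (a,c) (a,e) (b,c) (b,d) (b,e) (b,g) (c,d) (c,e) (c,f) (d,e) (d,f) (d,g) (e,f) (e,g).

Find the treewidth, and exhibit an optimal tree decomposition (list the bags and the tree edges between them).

Treewidth 3.
Bags: B1 = {b, c, d, e}  B2 = {b, d, e, g}  B3 = {a, b, c, e}  B4 = {c, d, e, f}
Tree: B1–B2, B1–B3, B1–B4

Every bag has size at most 4, so the width is 4 − 1 = 3 and tw(G) ≤ 3. For the lower bound, the 4 vertices {b, d, e, g} are pairwise adjacent, and any tree decomposition puts a clique entirely inside one bag — forcing width ≥ 3. Hence tw(G) = 3 exactly.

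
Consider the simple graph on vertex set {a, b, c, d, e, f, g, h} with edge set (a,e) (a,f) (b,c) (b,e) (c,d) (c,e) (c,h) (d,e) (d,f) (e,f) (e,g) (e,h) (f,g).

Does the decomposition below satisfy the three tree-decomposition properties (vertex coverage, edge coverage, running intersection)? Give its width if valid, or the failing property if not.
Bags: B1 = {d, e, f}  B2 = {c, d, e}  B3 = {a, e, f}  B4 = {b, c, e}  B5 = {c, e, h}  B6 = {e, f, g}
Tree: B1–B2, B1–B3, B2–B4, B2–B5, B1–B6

Yes; width 2.

Checking the three conditions: (i) the bags cover all of {a, b, c, d, e, f, g, h}; (ii) for each edge, some bag contains both endpoints; (iii) the bags containing any fixed vertex form a subtree. All hold, so the decomposition is valid with width 3 − 1 = 2.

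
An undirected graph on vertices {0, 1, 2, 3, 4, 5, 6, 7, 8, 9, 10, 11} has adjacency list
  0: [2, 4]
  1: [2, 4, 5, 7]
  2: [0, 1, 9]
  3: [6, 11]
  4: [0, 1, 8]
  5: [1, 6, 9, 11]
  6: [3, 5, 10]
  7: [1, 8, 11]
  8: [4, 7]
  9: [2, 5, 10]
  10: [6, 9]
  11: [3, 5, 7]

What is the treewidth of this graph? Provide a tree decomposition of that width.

Each bag holds 4 vertices, so the decomposition has width 3, which upper-bounds the treewidth. For the lower bound: the 4 vertex sets {3,6,10}, {9}, {5}, {1,2,7,11} are disjoint, each induces a connected subgraph, and every pair is joined by at least one edge of G. Contracting each set to a single vertex therefore yields K_{4} as a minor, and since treewidth is minor-monotone, tw(G) ≥ tw(K_{4}) = 3. Hence tw(G) = 3 exactly.

Treewidth 3.
One such decomposition:
Bags: B1 = {3, 6, 9, 10}  B2 = {3, 5, 6, 9}  B3 = {3, 5, 9, 11}  B4 = {2, 5, 9, 11}  B5 = {1, 2, 5, 11}  B6 = {1, 2, 7, 11}  B7 = {0, 1, 2, 7}  B8 = {0, 1, 4, 7}  B9 = {0, 4, 7, 8}
Tree: B1–B2, B2–B3, B3–B4, B4–B5, B5–B6, B6–B7, B7–B8, B8–B9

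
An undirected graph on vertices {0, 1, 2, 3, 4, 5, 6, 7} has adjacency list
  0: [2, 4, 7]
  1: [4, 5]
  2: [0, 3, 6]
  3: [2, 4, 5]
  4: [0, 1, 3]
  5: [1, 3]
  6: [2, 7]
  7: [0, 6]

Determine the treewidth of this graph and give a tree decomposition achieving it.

Every bag has size at most 3, so the width is 3 − 1 = 2 and tw(G) ≤ 2. Since 7–6–2–0–7 is a cycle in G, G is not acyclic. Forests are exactly the graphs of treewidth ≤ 1, so tw(G) ≥ 2. Therefore the treewidth is 2.

Treewidth 2.
One optimal decomposition is:
Bags: B1 = {0, 6, 7}  B2 = {0, 2, 6}  B3 = {0, 2, 4}  B4 = {2, 3, 4}  B5 = {1, 3, 4}  B6 = {1, 3, 5}
Tree: B1–B2, B2–B3, B3–B4, B4–B5, B5–B6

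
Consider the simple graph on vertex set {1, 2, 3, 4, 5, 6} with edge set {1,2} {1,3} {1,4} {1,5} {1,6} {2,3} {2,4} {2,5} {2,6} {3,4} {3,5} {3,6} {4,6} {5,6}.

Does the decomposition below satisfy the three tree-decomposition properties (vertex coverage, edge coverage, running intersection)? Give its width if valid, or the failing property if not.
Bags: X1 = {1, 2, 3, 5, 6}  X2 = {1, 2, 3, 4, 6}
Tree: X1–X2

Every vertex of G appears in some bag (union = {1, 2, 3, 4, 5, 6}); every edge is covered by a bag; and for each vertex v the set of bags containing v is connected in the bag tree. The decomposition is therefore valid. The largest bag has 5 vertices, so the width is 4.

Yes; width 4.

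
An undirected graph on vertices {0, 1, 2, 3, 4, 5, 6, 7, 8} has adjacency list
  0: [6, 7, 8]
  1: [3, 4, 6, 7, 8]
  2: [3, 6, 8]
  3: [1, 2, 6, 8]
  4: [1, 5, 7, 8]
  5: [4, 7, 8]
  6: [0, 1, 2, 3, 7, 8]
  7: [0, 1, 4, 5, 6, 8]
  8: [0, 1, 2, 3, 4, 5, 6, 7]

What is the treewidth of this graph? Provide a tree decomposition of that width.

Treewidth 3.
One optimal decomposition is:
Bags: B1 = {1, 6, 7, 8}  B2 = {1, 4, 7, 8}  B3 = {0, 6, 7, 8}  B4 = {1, 3, 6, 8}  B5 = {2, 3, 6, 8}  B6 = {4, 5, 7, 8}
Tree: B1–B2, B1–B3, B1–B4, B4–B5, B2–B6

Each bag holds 4 vertices, so the decomposition has width 3, which upper-bounds the treewidth. Conversely, {1, 4, 7, 8} is a clique of size 4, and the vertices of any clique must share a bag in every tree decomposition; so some bag has ≥ 4 vertices and tw(G) ≥ 3. The upper and lower bounds meet at 3, so that is the treewidth.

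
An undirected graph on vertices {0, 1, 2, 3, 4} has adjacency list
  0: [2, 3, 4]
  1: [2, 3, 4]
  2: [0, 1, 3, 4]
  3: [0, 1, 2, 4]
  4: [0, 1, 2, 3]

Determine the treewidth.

A width-3 tree decomposition is:
Bags: B1 = {0, 2, 3, 4}  B2 = {1, 2, 3, 4}
Tree: B1–B2
The largest bag has 4 vertices, giving width 3; this decomposition certifies tw(G) ≤ 3. For the lower bound, the 4 vertices {0, 2, 3, 4} are pairwise adjacent, and any tree decomposition puts a clique entirely inside one bag — forcing width ≥ 3. Hence tw(G) = 3 exactly.

3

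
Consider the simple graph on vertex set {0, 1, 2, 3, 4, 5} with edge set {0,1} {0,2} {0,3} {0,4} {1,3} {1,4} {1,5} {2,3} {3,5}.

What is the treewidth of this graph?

A width-2 tree decomposition is:
Bags: B1 = {0, 1, 3}  B2 = {0, 1, 4}  B3 = {1, 3, 5}  B4 = {0, 2, 3}
Tree: B1–B2, B1–B3, B1–B4
Each bag holds 3 vertices, so the decomposition has width 2, which upper-bounds the treewidth. On the other hand G contains the 3-clique {0, 1, 3}. A clique must lie in a single bag of any decomposition, so no decomposition can have width below 2. The upper and lower bounds meet at 2, so that is the treewidth.

2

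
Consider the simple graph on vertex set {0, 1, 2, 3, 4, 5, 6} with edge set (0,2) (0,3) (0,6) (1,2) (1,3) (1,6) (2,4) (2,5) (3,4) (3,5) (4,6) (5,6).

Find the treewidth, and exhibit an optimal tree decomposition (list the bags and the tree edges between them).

Treewidth 3.
One such decomposition:
Bags: B1 = {2, 3, 5, 6}  B2 = {1, 2, 3, 6}  B3 = {0, 2, 3, 6}  B4 = {2, 3, 4, 6}
Tree: B1–B2, B2–B3, B3–B4

The largest bag has 4 vertices, giving width 3; this decomposition certifies tw(G) ≤ 3. For the lower bound: the 4 vertex sets {5,6}, {1,2}, {3}, {0} are disjoint, each induces a connected subgraph, and every pair is joined by at least one edge of G. Contracting each set to a single vertex therefore yields K_{4} as a minor, and since treewidth is minor-monotone, tw(G) ≥ tw(K_{4}) = 3. The upper and lower bounds meet at 3, so that is the treewidth.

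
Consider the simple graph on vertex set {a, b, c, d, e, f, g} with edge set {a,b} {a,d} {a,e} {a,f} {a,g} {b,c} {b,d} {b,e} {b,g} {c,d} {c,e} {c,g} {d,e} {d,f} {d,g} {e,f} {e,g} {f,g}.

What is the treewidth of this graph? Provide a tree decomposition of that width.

Each bag holds 5 vertices, so the decomposition has width 4, which upper-bounds the treewidth. Conversely, {b, c, d, e, g} is a clique of size 5, and the vertices of any clique must share a bag in every tree decomposition; so some bag has ≥ 5 vertices and tw(G) ≥ 4. Hence tw(G) = 4 exactly.

Treewidth 4.
One such decomposition:
Bags: B1 = {a, d, e, f, g}  B2 = {a, b, d, e, g}  B3 = {b, c, d, e, g}
Tree: B1–B2, B2–B3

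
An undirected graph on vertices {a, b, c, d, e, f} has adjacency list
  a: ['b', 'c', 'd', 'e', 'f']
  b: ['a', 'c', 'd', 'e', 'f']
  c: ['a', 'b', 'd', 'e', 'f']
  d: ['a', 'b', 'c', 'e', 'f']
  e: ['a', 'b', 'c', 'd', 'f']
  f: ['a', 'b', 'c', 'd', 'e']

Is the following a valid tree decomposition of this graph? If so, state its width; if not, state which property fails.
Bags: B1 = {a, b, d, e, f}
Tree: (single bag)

A tree decomposition must satisfy three properties: every vertex lies in some bag; for every edge, both endpoints lie together in some bag; and for every vertex, the bags containing it form a connected subtree. Here vertex c appears in no bag, so the decomposition is invalid.

No — vertex c appears in no bag.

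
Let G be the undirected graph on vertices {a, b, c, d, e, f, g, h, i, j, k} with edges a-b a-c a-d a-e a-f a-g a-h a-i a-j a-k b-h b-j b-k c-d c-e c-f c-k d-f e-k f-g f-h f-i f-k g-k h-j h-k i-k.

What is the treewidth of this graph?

3

A width-3 tree decomposition is:
Bags: B1 = {a, f, h, k}  B2 = {a, b, h, k}  B3 = {a, c, f, k}  B4 = {a, f, g, k}  B5 = {a, b, h, j}  B6 = {a, c, d, f}  B7 = {a, c, e, k}  B8 = {a, f, i, k}
Tree: B1–B2, B1–B3, B1–B4, B2–B5, B3–B6, B3–B7, B1–B8
Each bag holds 4 vertices, so the decomposition has width 3, which upper-bounds the treewidth. Conversely, {a, c, d, f} is a clique of size 4, and the vertices of any clique must share a bag in every tree decomposition; so some bag has ≥ 4 vertices and tw(G) ≥ 3. Therefore the treewidth is 3.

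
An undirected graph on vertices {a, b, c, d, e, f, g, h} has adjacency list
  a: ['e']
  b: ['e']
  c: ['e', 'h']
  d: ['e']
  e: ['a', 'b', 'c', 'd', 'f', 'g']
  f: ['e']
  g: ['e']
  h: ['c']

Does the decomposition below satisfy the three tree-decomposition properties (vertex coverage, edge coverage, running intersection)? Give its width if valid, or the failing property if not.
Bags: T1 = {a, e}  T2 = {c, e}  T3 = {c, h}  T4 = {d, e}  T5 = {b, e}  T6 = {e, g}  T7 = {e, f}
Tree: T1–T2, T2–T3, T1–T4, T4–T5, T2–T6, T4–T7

Every vertex of G appears in some bag (union = {a, b, c, d, e, f, g, h}); every edge is covered by a bag; and for each vertex v the set of bags containing v is connected in the bag tree. The decomposition is therefore valid. The largest bag has 2 vertices, so the width is 1.

Yes; width 1.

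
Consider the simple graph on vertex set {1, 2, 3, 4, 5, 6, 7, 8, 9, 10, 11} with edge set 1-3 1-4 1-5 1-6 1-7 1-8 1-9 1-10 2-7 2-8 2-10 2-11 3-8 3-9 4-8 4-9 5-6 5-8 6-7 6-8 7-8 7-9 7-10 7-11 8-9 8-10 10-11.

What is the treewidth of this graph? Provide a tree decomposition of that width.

The largest bag has 4 vertices, giving width 3; this decomposition certifies tw(G) ≤ 3. For the lower bound, the 4 vertices {1, 3, 8, 9} are pairwise adjacent, and any tree decomposition puts a clique entirely inside one bag — forcing width ≥ 3. Hence tw(G) = 3 exactly.

Treewidth 3.
One optimal decomposition is:
Bags: B1 = {1, 6, 7, 8}  B2 = {1, 5, 6, 8}  B3 = {1, 7, 8, 9}  B4 = {1, 7, 8, 10}  B5 = {1, 4, 8, 9}  B6 = {2, 7, 8, 10}  B7 = {2, 7, 10, 11}  B8 = {1, 3, 8, 9}
Tree: B1–B2, B1–B3, B3–B4, B3–B5, B4–B6, B6–B7, B3–B8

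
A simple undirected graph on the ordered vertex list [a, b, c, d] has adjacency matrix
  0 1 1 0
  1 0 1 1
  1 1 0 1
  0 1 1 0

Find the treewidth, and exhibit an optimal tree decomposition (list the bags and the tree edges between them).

Treewidth 2.
One optimal decomposition is:
Bags: B1 = {a, b, c}  B2 = {b, c, d}
Tree: B1–B2

Each bag holds 3 vertices, so the decomposition has width 2, which upper-bounds the treewidth. Conversely, {b, c, d} is a clique of size 3, and the vertices of any clique must share a bag in every tree decomposition; so some bag has ≥ 3 vertices and tw(G) ≥ 2. Therefore the treewidth is 2.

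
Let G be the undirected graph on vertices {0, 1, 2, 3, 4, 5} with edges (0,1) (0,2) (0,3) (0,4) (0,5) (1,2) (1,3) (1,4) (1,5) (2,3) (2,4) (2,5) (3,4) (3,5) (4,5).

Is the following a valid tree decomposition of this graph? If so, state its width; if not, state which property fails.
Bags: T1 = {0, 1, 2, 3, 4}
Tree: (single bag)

A tree decomposition must satisfy three properties: every vertex lies in some bag; for every edge, both endpoints lie together in some bag; and for every vertex, the bags containing it form a connected subtree. Here vertex 5 appears in no bag, so the decomposition is invalid.

No — vertex 5 appears in no bag.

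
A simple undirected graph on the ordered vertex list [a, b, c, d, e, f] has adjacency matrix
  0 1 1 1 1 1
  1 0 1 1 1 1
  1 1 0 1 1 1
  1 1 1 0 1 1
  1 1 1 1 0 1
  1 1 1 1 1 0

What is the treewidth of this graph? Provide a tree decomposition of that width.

With just one bag of size 6, the width is 6 − 1 = 5, so tw(G) ≤ 5. For the lower bound, the 6 vertices {a, b, c, d, e, f} are pairwise adjacent, and any tree decomposition puts a clique entirely inside one bag — forcing width ≥ 5. Therefore the treewidth is 5.

Treewidth 5.
One optimal decomposition is:
Bags: B1 = {a, b, c, d, e, f}
Tree: (single bag)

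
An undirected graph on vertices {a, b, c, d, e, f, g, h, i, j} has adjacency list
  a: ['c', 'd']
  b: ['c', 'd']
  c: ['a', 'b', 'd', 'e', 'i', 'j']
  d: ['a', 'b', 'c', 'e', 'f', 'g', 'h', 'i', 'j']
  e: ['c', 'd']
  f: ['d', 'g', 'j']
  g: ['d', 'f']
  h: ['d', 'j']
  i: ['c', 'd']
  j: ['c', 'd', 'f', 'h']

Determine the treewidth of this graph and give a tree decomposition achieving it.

Treewidth 2.
Bags: B1 = {d, h, j}  B2 = {c, d, j}  B3 = {c, d, e}  B4 = {d, f, j}  B5 = {b, c, d}  B6 = {a, c, d}  B7 = {d, f, g}  B8 = {c, d, i}
Tree: B1–B2, B2–B3, B2–B4, B2–B5, B2–B6, B4–B7, B5–B8

The largest bag has 3 vertices, giving width 2; this decomposition certifies tw(G) ≤ 2. Conversely, {d, f, g} is a clique of size 3, and the vertices of any clique must share a bag in every tree decomposition; so some bag has ≥ 3 vertices and tw(G) ≥ 2. Hence tw(G) = 2 exactly.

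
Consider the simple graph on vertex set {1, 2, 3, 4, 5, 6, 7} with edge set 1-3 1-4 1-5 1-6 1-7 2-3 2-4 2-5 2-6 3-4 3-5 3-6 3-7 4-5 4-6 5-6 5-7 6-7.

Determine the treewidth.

4

A width-4 tree decomposition is:
Bags: B1 = {1, 3, 4, 5, 6}  B2 = {1, 3, 5, 6, 7}  B3 = {2, 3, 4, 5, 6}
Tree: B1–B2, B1–B3
The largest bag has 5 vertices, giving width 4; this decomposition certifies tw(G) ≤ 4. Conversely, {1, 3, 4, 5, 6} is a clique of size 5, and the vertices of any clique must share a bag in every tree decomposition; so some bag has ≥ 5 vertices and tw(G) ≥ 4. The upper and lower bounds meet at 4, so that is the treewidth.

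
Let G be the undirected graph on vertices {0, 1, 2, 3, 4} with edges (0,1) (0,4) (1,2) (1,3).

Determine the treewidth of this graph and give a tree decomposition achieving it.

Each bag holds 2 vertices, so the decomposition has width 1, which upper-bounds the treewidth. Since G has at least one edge (e.g. 0–1), it is not an edgeless graph, so tw(G) ≥ 1. Hence tw(G) = 1 exactly.

Treewidth 1.
Bags: B1 = {0, 1}  B2 = {0, 4}  B3 = {1, 2}  B4 = {1, 3}
Tree: B1–B2, B1–B3, B3–B4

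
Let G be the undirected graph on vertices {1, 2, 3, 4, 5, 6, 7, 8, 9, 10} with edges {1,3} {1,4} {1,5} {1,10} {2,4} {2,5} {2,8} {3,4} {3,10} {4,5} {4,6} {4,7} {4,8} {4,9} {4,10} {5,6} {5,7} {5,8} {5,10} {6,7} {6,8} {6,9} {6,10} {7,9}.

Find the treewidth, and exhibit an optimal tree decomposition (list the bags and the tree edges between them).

Every bag has size at most 4, so the width is 4 − 1 = 3 and tw(G) ≤ 3. On the other hand G contains the 4-clique {4, 6, 7, 9}. A clique must lie in a single bag of any decomposition, so no decomposition can have width below 3. Hence tw(G) = 3 exactly.

Treewidth 3.
Bags: B1 = {4, 5, 6, 10}  B2 = {1, 4, 5, 10}  B3 = {4, 5, 6, 7}  B4 = {4, 5, 6, 8}  B5 = {1, 3, 4, 10}  B6 = {2, 4, 5, 8}  B7 = {4, 6, 7, 9}
Tree: B1–B2, B1–B3, B3–B4, B2–B5, B4–B6, B3–B7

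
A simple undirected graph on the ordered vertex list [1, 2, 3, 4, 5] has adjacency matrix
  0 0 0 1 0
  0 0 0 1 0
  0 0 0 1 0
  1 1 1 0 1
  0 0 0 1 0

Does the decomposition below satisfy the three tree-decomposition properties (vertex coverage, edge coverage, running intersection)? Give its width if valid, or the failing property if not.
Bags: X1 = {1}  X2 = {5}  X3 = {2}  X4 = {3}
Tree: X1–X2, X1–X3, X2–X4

No — vertex 4 appears in no bag.

A tree decomposition must satisfy three properties: every vertex lies in some bag; for every edge, both endpoints lie together in some bag; and for every vertex, the bags containing it form a connected subtree. Here vertex 4 appears in no bag, so the decomposition is invalid.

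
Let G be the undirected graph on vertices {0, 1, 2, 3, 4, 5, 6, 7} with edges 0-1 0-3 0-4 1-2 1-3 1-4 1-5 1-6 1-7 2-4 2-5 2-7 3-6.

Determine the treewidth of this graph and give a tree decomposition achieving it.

The largest bag has 3 vertices, giving width 2; this decomposition certifies tw(G) ≤ 2. For the lower bound, the 3 vertices {0, 1, 3} are pairwise adjacent, and any tree decomposition puts a clique entirely inside one bag — forcing width ≥ 2. Hence tw(G) = 2 exactly.

Treewidth 2.
One such decomposition:
Bags: B1 = {0, 1, 4}  B2 = {0, 1, 3}  B3 = {1, 2, 4}  B4 = {1, 3, 6}  B5 = {1, 2, 7}  B6 = {1, 2, 5}
Tree: B1–B2, B1–B3, B2–B4, B3–B5, B5–B6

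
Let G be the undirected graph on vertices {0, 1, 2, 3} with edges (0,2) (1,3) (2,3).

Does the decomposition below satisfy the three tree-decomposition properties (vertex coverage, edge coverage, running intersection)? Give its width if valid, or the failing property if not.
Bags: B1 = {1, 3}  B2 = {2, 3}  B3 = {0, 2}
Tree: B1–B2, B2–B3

Yes; width 1.

Checking the three conditions: (i) the bags cover all of {0, 1, 2, 3}; (ii) for each edge, some bag contains both endpoints; (iii) the bags containing any fixed vertex form a subtree. All hold, so the decomposition is valid with width 2 − 1 = 1.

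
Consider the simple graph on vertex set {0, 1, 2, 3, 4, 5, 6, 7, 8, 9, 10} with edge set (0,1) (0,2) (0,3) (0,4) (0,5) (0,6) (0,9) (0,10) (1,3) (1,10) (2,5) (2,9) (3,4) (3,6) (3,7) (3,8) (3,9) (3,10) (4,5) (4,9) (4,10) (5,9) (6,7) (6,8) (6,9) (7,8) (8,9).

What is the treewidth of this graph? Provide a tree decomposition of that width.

Treewidth 3.
Bags: B1 = {0, 3, 4, 10}  B2 = {0, 3, 4, 9}  B3 = {0, 3, 6, 9}  B4 = {3, 6, 8, 9}  B5 = {0, 4, 5, 9}  B6 = {0, 2, 5, 9}  B7 = {0, 1, 3, 10}  B8 = {3, 6, 7, 8}
Tree: B1–B2, B2–B3, B3–B4, B2–B5, B5–B6, B1–B7, B4–B8

The largest bag has 4 vertices, giving width 3; this decomposition certifies tw(G) ≤ 3. For the lower bound, the 4 vertices {0, 2, 5, 9} are pairwise adjacent, and any tree decomposition puts a clique entirely inside one bag — forcing width ≥ 3. Hence tw(G) = 3 exactly.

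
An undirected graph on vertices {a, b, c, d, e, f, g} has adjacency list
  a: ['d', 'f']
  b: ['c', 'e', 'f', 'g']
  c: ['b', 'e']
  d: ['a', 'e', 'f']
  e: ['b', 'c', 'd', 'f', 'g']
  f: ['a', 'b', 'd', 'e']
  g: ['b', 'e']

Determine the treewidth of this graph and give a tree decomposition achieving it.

Treewidth 2.
Bags: B1 = {b, c, e}  B2 = {b, e, f}  B3 = {b, e, g}  B4 = {d, e, f}  B5 = {a, d, f}
Tree: B1–B2, B1–B3, B2–B4, B4–B5

The largest bag has 3 vertices, giving width 2; this decomposition certifies tw(G) ≤ 2. On the other hand G contains the 3-clique {d, e, f}. A clique must lie in a single bag of any decomposition, so no decomposition can have width below 2. The upper and lower bounds meet at 2, so that is the treewidth.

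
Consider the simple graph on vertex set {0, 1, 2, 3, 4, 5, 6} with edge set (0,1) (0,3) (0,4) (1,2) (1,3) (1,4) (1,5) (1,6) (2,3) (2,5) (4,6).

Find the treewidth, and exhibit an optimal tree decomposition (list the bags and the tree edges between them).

Each bag holds 3 vertices, so the decomposition has width 2, which upper-bounds the treewidth. On the other hand G contains the 3-clique {0, 1, 3}. A clique must lie in a single bag of any decomposition, so no decomposition can have width below 2. The upper and lower bounds meet at 2, so that is the treewidth.

Treewidth 2.
Bags: B1 = {0, 1, 3}  B2 = {1, 2, 3}  B3 = {0, 1, 4}  B4 = {1, 4, 6}  B5 = {1, 2, 5}
Tree: B1–B2, B1–B3, B3–B4, B2–B5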